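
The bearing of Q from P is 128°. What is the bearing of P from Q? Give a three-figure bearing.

Back-bearing = 128° + 180° = 308°.

308°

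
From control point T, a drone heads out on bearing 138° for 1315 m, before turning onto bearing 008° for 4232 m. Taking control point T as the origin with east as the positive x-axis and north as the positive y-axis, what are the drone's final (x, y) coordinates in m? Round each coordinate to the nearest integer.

Leg 1 (138°, 1315 m): east 1315 sin 138° = 879.91, north 1315 cos 138° = -977.24
Leg 2 (008°, 4232 m): east 4232 sin 8° = 588.98, north 4232 cos 8° = 4190.81
Summing: 1468.89 m east, 3213.58 m north → (1469, 3214).

(1469, 3214)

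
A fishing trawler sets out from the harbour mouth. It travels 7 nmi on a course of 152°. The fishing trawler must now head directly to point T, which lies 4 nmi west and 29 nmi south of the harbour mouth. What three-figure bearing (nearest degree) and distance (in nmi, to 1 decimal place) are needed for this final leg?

198°, 24.0 nmi

Leg 1 (152°, 7 nmi): east 7 sin 152° = 3.29, north 7 cos 152° = -6.18
Current position: (3.29, -6.18). Target: (-4, -29). Remaining: Δeast = -7.29, Δnorth = -22.82.
Bearing = atan2(-7.29, -22.82) mod 360° = 197.71°; distance = √((-7.29)² + (-22.82)²) = 23.954 nmi.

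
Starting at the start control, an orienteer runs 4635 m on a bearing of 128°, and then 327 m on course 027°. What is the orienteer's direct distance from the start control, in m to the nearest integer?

4584 m

Leg 1 (128°, 4635 m): east 4635 sin 128° = 3652.43, north 4635 cos 128° = -2853.59
Leg 2 (027°, 327 m): east 327 sin 27° = 148.45, north 327 cos 27° = 291.36
Net: 3800.88 east, -2562.23 north. Distance = √((3800.88)² + (-2562.23)²) = 4583.858 m.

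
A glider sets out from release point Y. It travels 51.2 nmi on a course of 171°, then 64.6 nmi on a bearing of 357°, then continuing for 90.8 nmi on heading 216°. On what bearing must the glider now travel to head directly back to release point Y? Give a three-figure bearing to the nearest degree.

039°

Leg 1 (171°, 51.2 nmi): east 51.2 sin 171° = 8.01, north 51.2 cos 171° = -50.57
Leg 2 (357°, 64.6 nmi): east 64.6 sin 357° = -3.38, north 64.6 cos 357° = 64.51
Leg 3 (216°, 90.8 nmi): east 90.8 sin 216° = -53.37, north 90.8 cos 216° = -73.46
Net displacement: -48.74 east, -59.52 north. Direction back to start is (48.74, 59.52): bearing = atan2(48.74, 59.52) mod 360° = 39.32° ≈ 039°.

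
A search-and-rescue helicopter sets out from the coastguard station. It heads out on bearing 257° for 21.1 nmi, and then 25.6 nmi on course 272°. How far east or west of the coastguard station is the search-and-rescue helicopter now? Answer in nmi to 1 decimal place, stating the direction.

Leg 1 (257°, 21.1 nmi): east 21.1 sin 257° = -20.56, north 21.1 cos 257° = -4.75
Leg 2 (272°, 25.6 nmi): east 25.6 sin 272° = -25.58, north 25.6 cos 272° = 0.89
Net east component: -46.14 nmi.

46.1 nmi west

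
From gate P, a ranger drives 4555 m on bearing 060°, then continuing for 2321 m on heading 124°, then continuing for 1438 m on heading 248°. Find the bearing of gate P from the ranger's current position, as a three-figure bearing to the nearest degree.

264°

Leg 1 (060°, 4555 m): east 4555 sin 60° = 3944.75, north 4555 cos 60° = 2277.50
Leg 2 (124°, 2321 m): east 2321 sin 124° = 1924.20, north 2321 cos 124° = -1297.89
Leg 3 (248°, 1438 m): east 1438 sin 248° = -1333.29, north 1438 cos 248° = -538.68
Net displacement: 4535.65 east, 440.93 north. Direction back to start is (-4535.65, -440.93): bearing = atan2(-4535.65, -440.93) mod 360° = 264.45° ≈ 264°.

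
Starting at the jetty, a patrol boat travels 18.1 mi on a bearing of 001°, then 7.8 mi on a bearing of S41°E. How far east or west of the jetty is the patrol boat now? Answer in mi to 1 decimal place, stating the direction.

5.4 mi east

Leg 1 (001°, 18.1 mi): east 18.1 sin 1° = 0.32, north 18.1 cos 1° = 18.10
Leg 2 (S41°E, 7.8 mi): east 7.8 sin 139° = 5.12, north 7.8 cos 139° = -5.89
Net east component: 5.43 mi.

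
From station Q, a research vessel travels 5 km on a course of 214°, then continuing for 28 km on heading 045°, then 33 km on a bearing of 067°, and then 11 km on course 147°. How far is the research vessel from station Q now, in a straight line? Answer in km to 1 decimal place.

56.8 km

Leg 1 (214°, 5 km): east 5 sin 214° = -2.80, north 5 cos 214° = -4.15
Leg 2 (045°, 28 km): east 28 sin 45° = 19.80, north 28 cos 45° = 19.80
Leg 3 (067°, 33 km): east 33 sin 67° = 30.38, north 33 cos 67° = 12.89
Leg 4 (147°, 11 km): east 11 sin 147° = 5.99, north 11 cos 147° = -9.23
Net: 53.37 east, 19.32 north. Distance = √((53.37)² + (19.32)²) = 56.761 km.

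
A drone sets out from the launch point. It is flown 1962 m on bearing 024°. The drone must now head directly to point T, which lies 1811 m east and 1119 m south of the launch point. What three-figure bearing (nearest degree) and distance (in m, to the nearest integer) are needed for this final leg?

161°, 3083 m

Leg 1 (024°, 1962 m): east 1962 sin 24° = 798.02, north 1962 cos 24° = 1792.38
Current position: (798.02, 1792.38). Target: (1811, -1119). Remaining: Δeast = 1012.98, Δnorth = -2911.38.
Bearing = atan2(1012.98, -2911.38) mod 360° = 160.82°; distance = √((1012.98)² + (-2911.38)²) = 3082.571 m.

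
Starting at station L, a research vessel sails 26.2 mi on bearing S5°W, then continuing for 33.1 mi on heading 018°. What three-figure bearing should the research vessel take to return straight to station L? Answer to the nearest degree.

236°

Leg 1 (S5°W, 26.2 mi): east 26.2 sin 185° = -2.28, north 26.2 cos 185° = -26.10
Leg 2 (018°, 33.1 mi): east 33.1 sin 18° = 10.23, north 33.1 cos 18° = 31.48
Net displacement: 7.94 east, 5.38 north. Direction back to start is (-7.94, -5.38): bearing = atan2(-7.94, -5.38) mod 360° = 235.90° ≈ 236°.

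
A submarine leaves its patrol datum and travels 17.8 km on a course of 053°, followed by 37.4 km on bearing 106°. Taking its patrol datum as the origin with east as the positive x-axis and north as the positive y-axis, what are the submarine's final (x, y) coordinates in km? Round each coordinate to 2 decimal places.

(50.17, 0.40)

Leg 1 (053°, 17.8 km): east 17.8 sin 53° = 14.22, north 17.8 cos 53° = 10.71
Leg 2 (106°, 37.4 km): east 37.4 sin 106° = 35.95, north 37.4 cos 106° = -10.31
Summing: 50.17 km east, 0.40 km north → (50.17, 0.40).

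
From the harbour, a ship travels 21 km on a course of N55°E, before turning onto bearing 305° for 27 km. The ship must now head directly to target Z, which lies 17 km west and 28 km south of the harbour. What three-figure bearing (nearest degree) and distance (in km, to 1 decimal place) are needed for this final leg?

192°, 56.8 km

Leg 1 (N55°E, 21 km): east 21 sin 55° = 17.20, north 21 cos 55° = 12.05
Leg 2 (305°, 27 km): east 27 sin 305° = -22.12, north 27 cos 305° = 15.49
Current position: (-4.91, 27.53). Target: (-17, -28). Remaining: Δeast = -12.09, Δnorth = -55.53.
Bearing = atan2(-12.09, -55.53) mod 360° = 192.28°; distance = √((-12.09)² + (-55.53)²) = 56.831 km.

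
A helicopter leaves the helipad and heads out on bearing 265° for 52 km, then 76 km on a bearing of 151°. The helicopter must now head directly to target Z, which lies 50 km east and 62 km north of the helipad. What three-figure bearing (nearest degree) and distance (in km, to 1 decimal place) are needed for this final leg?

026°, 148.0 km

Leg 1 (265°, 52 km): east 52 sin 265° = -51.80, north 52 cos 265° = -4.53
Leg 2 (151°, 76 km): east 76 sin 151° = 36.85, north 76 cos 151° = -66.47
Current position: (-14.96, -71.00). Target: (50, 62). Remaining: Δeast = 64.96, Δnorth = 133.00.
Bearing = atan2(64.96, 133.00) mod 360° = 26.03°; distance = √((64.96)² + (133.00)²) = 148.018 km.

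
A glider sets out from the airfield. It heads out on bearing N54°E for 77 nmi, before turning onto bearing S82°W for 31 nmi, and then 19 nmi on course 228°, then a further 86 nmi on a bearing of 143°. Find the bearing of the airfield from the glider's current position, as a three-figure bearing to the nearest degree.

300°

Leg 1 (N54°E, 77 nmi): east 77 sin 54° = 62.29, north 77 cos 54° = 45.26
Leg 2 (S82°W, 31 nmi): east 31 sin 262° = -30.70, north 31 cos 262° = -4.31
Leg 3 (228°, 19 nmi): east 19 sin 228° = -14.12, north 19 cos 228° = -12.71
Leg 4 (143°, 86 nmi): east 86 sin 143° = 51.76, north 86 cos 143° = -68.68
Net displacement: 69.23 east, -40.45 north. Direction back to start is (-69.23, 40.45): bearing = atan2(-69.23, 40.45) mod 360° = 300.30° ≈ 300°.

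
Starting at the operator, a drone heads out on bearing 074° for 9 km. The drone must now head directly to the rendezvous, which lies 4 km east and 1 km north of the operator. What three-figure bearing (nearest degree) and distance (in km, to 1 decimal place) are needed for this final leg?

252°, 4.9 km

Leg 1 (074°, 9 km): east 9 sin 74° = 8.65, north 9 cos 74° = 2.48
Current position: (8.65, 2.48). Target: (4, 1). Remaining: Δeast = -4.65, Δnorth = -1.48.
Bearing = atan2(-4.65, -1.48) mod 360° = 252.34°; distance = √((-4.65)² + (-1.48)²) = 4.881 km.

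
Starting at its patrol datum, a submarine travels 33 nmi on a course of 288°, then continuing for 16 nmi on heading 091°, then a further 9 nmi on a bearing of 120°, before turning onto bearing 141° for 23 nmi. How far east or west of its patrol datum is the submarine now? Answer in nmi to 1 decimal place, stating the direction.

6.9 nmi east

Leg 1 (288°, 33 nmi): east 33 sin 288° = -31.38, north 33 cos 288° = 10.20
Leg 2 (091°, 16 nmi): east 16 sin 91° = 16.00, north 16 cos 91° = -0.28
Leg 3 (120°, 9 nmi): east 9 sin 120° = 7.79, north 9 cos 120° = -4.50
Leg 4 (141°, 23 nmi): east 23 sin 141° = 14.47, north 23 cos 141° = -17.87
Net east component: 6.88 nmi.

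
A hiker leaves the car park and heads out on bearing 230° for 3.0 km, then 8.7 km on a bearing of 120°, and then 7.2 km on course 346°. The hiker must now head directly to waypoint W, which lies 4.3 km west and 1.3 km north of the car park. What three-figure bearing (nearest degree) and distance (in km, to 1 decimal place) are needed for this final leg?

Leg 1 (230°, 3.0 km): east 3.0 sin 230° = -2.30, north 3.0 cos 230° = -1.93
Leg 2 (120°, 8.7 km): east 8.7 sin 120° = 7.53, north 8.7 cos 120° = -4.35
Leg 3 (346°, 7.2 km): east 7.2 sin 346° = -1.74, north 7.2 cos 346° = 6.99
Current position: (3.49, 0.71). Target: (-4.3, 1.3). Remaining: Δeast = -7.79, Δnorth = 0.59.
Bearing = atan2(-7.79, 0.59) mod 360° = 274.35°; distance = √((-7.79)² + (0.59)²) = 7.817 km.

274°, 7.8 km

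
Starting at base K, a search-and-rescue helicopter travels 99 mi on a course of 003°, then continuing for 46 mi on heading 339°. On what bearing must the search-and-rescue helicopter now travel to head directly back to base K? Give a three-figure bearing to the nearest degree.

175°

Leg 1 (003°, 99 mi): east 99 sin 3° = 5.18, north 99 cos 3° = 98.86
Leg 2 (339°, 46 mi): east 46 sin 339° = -16.48, north 46 cos 339° = 42.94
Net displacement: -11.30 east, 141.81 north. Direction back to start is (11.30, -141.81): bearing = atan2(11.30, -141.81) mod 360° = 175.44° ≈ 175°.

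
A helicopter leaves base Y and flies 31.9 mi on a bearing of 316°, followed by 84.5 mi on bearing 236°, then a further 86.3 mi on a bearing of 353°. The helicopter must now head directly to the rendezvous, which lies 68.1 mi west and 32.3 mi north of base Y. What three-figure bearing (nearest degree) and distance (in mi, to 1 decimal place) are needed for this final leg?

Leg 1 (316°, 31.9 mi): east 31.9 sin 316° = -22.16, north 31.9 cos 316° = 22.95
Leg 2 (236°, 84.5 mi): east 84.5 sin 236° = -70.05, north 84.5 cos 236° = -47.25
Leg 3 (353°, 86.3 mi): east 86.3 sin 353° = -10.52, north 86.3 cos 353° = 85.66
Current position: (-102.73, 61.35). Target: (-68.1, 32.3). Remaining: Δeast = 34.63, Δnorth = -29.05.
Bearing = atan2(34.63, -29.05) mod 360° = 129.99°; distance = √((34.63)² + (-29.05)²) = 45.203 mi.

130°, 45.2 mi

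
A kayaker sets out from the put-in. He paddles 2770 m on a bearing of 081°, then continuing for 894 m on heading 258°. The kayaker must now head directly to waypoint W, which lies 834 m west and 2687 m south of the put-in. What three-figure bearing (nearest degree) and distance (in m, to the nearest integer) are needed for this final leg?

Leg 1 (081°, 2770 m): east 2770 sin 81° = 2735.90, north 2770 cos 81° = 433.32
Leg 2 (258°, 894 m): east 894 sin 258° = -874.46, north 894 cos 258° = -185.87
Current position: (1861.43, 247.45). Target: (-834, -2687). Remaining: Δeast = -2695.43, Δnorth = -2934.45.
Bearing = atan2(-2695.43, -2934.45) mod 360° = 222.57°; distance = √((-2695.43)² + (-2934.45)²) = 3984.515 m.

223°, 3985 m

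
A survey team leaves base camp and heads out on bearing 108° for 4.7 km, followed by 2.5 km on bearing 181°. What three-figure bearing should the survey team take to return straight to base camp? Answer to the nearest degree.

312°

Leg 1 (108°, 4.7 km): east 4.7 sin 108° = 4.47, north 4.7 cos 108° = -1.45
Leg 2 (181°, 2.5 km): east 2.5 sin 181° = -0.04, north 2.5 cos 181° = -2.50
Net displacement: 4.43 east, -3.95 north. Direction back to start is (-4.43, 3.95): bearing = atan2(-4.43, 3.95) mod 360° = 311.76° ≈ 312°.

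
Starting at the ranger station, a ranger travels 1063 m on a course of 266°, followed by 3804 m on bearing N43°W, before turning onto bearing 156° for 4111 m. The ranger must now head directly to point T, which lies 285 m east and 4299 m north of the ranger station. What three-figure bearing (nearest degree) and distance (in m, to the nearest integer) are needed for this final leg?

023°, 5808 m

Leg 1 (266°, 1063 m): east 1063 sin 266° = -1060.41, north 1063 cos 266° = -74.15
Leg 2 (N43°W, 3804 m): east 3804 sin 317° = -2594.32, north 3804 cos 317° = 2782.07
Leg 3 (156°, 4111 m): east 4111 sin 156° = 1672.09, north 4111 cos 156° = -3755.59
Current position: (-1982.64, -1047.67). Target: (285, 4299). Remaining: Δeast = 2267.64, Δnorth = 5346.67.
Bearing = atan2(2267.64, 5346.67) mod 360° = 22.98°; distance = √((2267.64)² + (5346.67)²) = 5807.670 m.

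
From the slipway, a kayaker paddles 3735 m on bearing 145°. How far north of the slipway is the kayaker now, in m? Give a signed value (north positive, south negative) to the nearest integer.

Leg 1 (145°, 3735 m): east 3735 sin 145° = 2142.31, north 3735 cos 145° = -3059.53
Net north component: -3059.53 m.

-3060 m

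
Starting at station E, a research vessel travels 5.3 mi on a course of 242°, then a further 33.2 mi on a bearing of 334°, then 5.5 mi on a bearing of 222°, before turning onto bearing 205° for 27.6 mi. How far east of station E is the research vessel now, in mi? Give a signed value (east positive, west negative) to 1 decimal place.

-34.6 mi

Leg 1 (242°, 5.3 mi): east 5.3 sin 242° = -4.68, north 5.3 cos 242° = -2.49
Leg 2 (334°, 33.2 mi): east 33.2 sin 334° = -14.55, north 33.2 cos 334° = 29.84
Leg 3 (222°, 5.5 mi): east 5.5 sin 222° = -3.68, north 5.5 cos 222° = -4.09
Leg 4 (205°, 27.6 mi): east 27.6 sin 205° = -11.66, north 27.6 cos 205° = -25.01
Net east component: -34.58 mi.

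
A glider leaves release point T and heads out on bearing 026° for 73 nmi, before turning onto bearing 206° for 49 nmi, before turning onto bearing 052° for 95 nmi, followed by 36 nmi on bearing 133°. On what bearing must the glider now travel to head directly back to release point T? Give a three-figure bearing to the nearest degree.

Leg 1 (026°, 73 nmi): east 73 sin 26° = 32.00, north 73 cos 26° = 65.61
Leg 2 (206°, 49 nmi): east 49 sin 206° = -21.48, north 49 cos 206° = -44.04
Leg 3 (052°, 95 nmi): east 95 sin 52° = 74.86, north 95 cos 52° = 58.49
Leg 4 (133°, 36 nmi): east 36 sin 133° = 26.33, north 36 cos 133° = -24.55
Net displacement: 111.71 east, 55.51 north. Direction back to start is (-111.71, -55.51): bearing = atan2(-111.71, -55.51) mod 360° = 243.58° ≈ 244°.

244°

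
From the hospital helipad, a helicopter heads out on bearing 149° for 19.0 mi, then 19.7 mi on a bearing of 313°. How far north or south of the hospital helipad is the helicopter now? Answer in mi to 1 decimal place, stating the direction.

Leg 1 (149°, 19.0 mi): east 19.0 sin 149° = 9.79, north 19.0 cos 149° = -16.29
Leg 2 (313°, 19.7 mi): east 19.7 sin 313° = -14.41, north 19.7 cos 313° = 13.44
Net north component: -2.85 mi.

2.9 mi south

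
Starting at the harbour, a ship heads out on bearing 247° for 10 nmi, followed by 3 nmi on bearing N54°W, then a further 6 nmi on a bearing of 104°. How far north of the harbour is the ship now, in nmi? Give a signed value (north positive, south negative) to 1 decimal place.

-3.6 nmi

Leg 1 (247°, 10 nmi): east 10 sin 247° = -9.21, north 10 cos 247° = -3.91
Leg 2 (N54°W, 3 nmi): east 3 sin 306° = -2.43, north 3 cos 306° = 1.76
Leg 3 (104°, 6 nmi): east 6 sin 104° = 5.82, north 6 cos 104° = -1.45
Net north component: -3.60 nmi.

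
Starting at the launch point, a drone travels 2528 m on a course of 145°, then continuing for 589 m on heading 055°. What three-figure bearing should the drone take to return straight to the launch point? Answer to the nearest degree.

312°

Leg 1 (145°, 2528 m): east 2528 sin 145° = 1450.00, north 2528 cos 145° = -2070.82
Leg 2 (055°, 589 m): east 589 sin 55° = 482.48, north 589 cos 55° = 337.84
Net displacement: 1932.48 east, -1732.98 north. Direction back to start is (-1932.48, 1732.98): bearing = atan2(-1932.48, 1732.98) mod 360° = 311.88° ≈ 312°.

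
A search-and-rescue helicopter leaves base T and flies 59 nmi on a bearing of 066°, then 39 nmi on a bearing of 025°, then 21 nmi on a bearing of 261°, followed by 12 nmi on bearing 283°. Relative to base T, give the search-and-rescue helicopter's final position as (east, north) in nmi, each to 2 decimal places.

(37.95, 58.76)

Leg 1 (066°, 59 nmi): east 59 sin 66° = 53.90, north 59 cos 66° = 24.00
Leg 2 (025°, 39 nmi): east 39 sin 25° = 16.48, north 39 cos 25° = 35.35
Leg 3 (261°, 21 nmi): east 21 sin 261° = -20.74, north 21 cos 261° = -3.29
Leg 4 (283°, 12 nmi): east 12 sin 283° = -11.69, north 12 cos 283° = 2.70
Summing: 37.95 nmi east, 58.76 nmi north → (37.95, 58.76).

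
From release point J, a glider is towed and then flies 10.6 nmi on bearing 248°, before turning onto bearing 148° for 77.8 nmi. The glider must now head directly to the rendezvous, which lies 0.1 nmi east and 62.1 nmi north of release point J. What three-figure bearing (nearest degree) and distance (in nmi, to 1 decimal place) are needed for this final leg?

Leg 1 (248°, 10.6 nmi): east 10.6 sin 248° = -9.83, north 10.6 cos 248° = -3.97
Leg 2 (148°, 77.8 nmi): east 77.8 sin 148° = 41.23, north 77.8 cos 148° = -65.98
Current position: (31.40, -69.95). Target: (0.1, 62.1). Remaining: Δeast = -31.30, Δnorth = 132.05.
Bearing = atan2(-31.30, 132.05) mod 360° = 346.67°; distance = √((-31.30)² + (132.05)²) = 135.708 nmi.

347°, 135.7 nmi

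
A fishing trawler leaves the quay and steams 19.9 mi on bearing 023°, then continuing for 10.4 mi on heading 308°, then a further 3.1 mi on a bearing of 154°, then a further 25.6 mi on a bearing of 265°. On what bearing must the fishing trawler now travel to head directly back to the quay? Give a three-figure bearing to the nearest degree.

129°

Leg 1 (023°, 19.9 mi): east 19.9 sin 23° = 7.78, north 19.9 cos 23° = 18.32
Leg 2 (308°, 10.4 mi): east 10.4 sin 308° = -8.20, north 10.4 cos 308° = 6.40
Leg 3 (154°, 3.1 mi): east 3.1 sin 154° = 1.36, north 3.1 cos 154° = -2.79
Leg 4 (265°, 25.6 mi): east 25.6 sin 265° = -25.50, north 25.6 cos 265° = -2.23
Net displacement: -24.56 east, 19.70 north. Direction back to start is (24.56, -19.70): bearing = atan2(24.56, -19.70) mod 360° = 128.73° ≈ 129°.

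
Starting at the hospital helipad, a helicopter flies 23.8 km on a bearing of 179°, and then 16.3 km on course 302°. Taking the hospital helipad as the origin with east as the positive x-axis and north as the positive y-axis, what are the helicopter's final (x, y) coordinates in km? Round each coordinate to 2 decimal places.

(-13.41, -15.16)

Leg 1 (179°, 23.8 km): east 23.8 sin 179° = 0.42, north 23.8 cos 179° = -23.80
Leg 2 (302°, 16.3 km): east 16.3 sin 302° = -13.82, north 16.3 cos 302° = 8.64
Summing: -13.41 km east, -15.16 km north → (-13.41, -15.16).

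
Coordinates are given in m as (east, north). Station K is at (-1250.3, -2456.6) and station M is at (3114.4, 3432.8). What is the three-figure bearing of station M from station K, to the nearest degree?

Δeast = 3114.4 − -1250.3 = 4364.70; Δnorth = 3432.8 − -2456.6 = 5889.40.
Bearing = atan2(Δeast, Δnorth) mod 360° = 36.54° ≈ 037°.

037°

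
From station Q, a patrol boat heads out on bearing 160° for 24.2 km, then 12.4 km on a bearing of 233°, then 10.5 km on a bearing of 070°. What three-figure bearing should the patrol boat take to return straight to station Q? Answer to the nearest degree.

343°

Leg 1 (160°, 24.2 km): east 24.2 sin 160° = 8.28, north 24.2 cos 160° = -22.74
Leg 2 (233°, 12.4 km): east 12.4 sin 233° = -9.90, north 12.4 cos 233° = -7.46
Leg 3 (070°, 10.5 km): east 10.5 sin 70° = 9.87, north 10.5 cos 70° = 3.59
Net displacement: 8.24 east, -26.61 north. Direction back to start is (-8.24, 26.61): bearing = atan2(-8.24, 26.61) mod 360° = 342.79° ≈ 343°.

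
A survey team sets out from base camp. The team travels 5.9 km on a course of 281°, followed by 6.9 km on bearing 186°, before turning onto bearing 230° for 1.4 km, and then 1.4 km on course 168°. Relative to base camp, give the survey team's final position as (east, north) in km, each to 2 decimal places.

(-7.29, -8.01)

Leg 1 (281°, 5.9 km): east 5.9 sin 281° = -5.79, north 5.9 cos 281° = 1.13
Leg 2 (186°, 6.9 km): east 6.9 sin 186° = -0.72, north 6.9 cos 186° = -6.86
Leg 3 (230°, 1.4 km): east 1.4 sin 230° = -1.07, north 1.4 cos 230° = -0.90
Leg 4 (168°, 1.4 km): east 1.4 sin 168° = 0.29, north 1.4 cos 168° = -1.37
Summing: -7.29 km east, -8.01 km north → (-7.29, -8.01).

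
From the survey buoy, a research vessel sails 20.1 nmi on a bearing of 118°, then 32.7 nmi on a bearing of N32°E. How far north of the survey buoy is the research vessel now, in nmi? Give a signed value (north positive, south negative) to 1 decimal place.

18.3 nmi

Leg 1 (118°, 20.1 nmi): east 20.1 sin 118° = 17.75, north 20.1 cos 118° = -9.44
Leg 2 (N32°E, 32.7 nmi): east 32.7 sin 32° = 17.33, north 32.7 cos 32° = 27.73
Net north component: 18.29 nmi.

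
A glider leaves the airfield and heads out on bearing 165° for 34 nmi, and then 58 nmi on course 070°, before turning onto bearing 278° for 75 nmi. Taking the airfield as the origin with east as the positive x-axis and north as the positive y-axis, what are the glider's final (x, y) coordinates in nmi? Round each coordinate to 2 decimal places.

Leg 1 (165°, 34 nmi): east 34 sin 165° = 8.80, north 34 cos 165° = -32.84
Leg 2 (070°, 58 nmi): east 58 sin 70° = 54.50, north 58 cos 70° = 19.84
Leg 3 (278°, 75 nmi): east 75 sin 278° = -74.27, north 75 cos 278° = 10.44
Summing: -10.97 nmi east, -2.57 nmi north → (-10.97, -2.57).

(-10.97, -2.57)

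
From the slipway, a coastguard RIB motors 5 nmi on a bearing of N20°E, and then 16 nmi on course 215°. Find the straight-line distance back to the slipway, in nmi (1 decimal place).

11.2 nmi

Leg 1 (N20°E, 5 nmi): east 5 sin 20° = 1.71, north 5 cos 20° = 4.70
Leg 2 (215°, 16 nmi): east 16 sin 215° = -9.18, north 16 cos 215° = -13.11
Net: -7.47 east, -8.41 north. Distance = √((-7.47)² + (-8.41)²) = 11.245 nmi.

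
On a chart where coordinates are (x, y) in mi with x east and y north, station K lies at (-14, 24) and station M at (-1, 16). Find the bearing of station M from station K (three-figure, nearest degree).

Δeast = -1 − -14 = 13.00; Δnorth = 16 − 24 = -8.00.
Bearing = atan2(Δeast, Δnorth) mod 360° = 121.61° ≈ 122°.

122°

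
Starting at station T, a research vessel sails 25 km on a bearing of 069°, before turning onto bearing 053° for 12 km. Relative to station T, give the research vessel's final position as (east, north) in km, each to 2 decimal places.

Leg 1 (069°, 25 km): east 25 sin 69° = 23.34, north 25 cos 69° = 8.96
Leg 2 (053°, 12 km): east 12 sin 53° = 9.58, north 12 cos 53° = 7.22
Summing: 32.92 km east, 16.18 km north → (32.92, 16.18).

(32.92, 16.18)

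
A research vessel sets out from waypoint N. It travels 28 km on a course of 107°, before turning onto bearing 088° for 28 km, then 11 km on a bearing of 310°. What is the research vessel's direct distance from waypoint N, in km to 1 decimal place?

Leg 1 (107°, 28 km): east 28 sin 107° = 26.78, north 28 cos 107° = -8.19
Leg 2 (088°, 28 km): east 28 sin 88° = 27.98, north 28 cos 88° = 0.98
Leg 3 (310°, 11 km): east 11 sin 310° = -8.43, north 11 cos 310° = 7.07
Net: 46.33 east, -0.14 north. Distance = √((46.33)² + (-0.14)²) = 46.333 km.

46.3 km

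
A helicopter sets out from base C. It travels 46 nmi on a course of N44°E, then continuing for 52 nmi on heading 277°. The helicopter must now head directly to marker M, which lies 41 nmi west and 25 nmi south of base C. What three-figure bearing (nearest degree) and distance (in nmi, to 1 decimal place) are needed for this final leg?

Leg 1 (N44°E, 46 nmi): east 46 sin 44° = 31.95, north 46 cos 44° = 33.09
Leg 2 (277°, 52 nmi): east 52 sin 277° = -51.61, north 52 cos 277° = 6.34
Current position: (-19.66, 39.43). Target: (-41, -25). Remaining: Δeast = -21.34, Δnorth = -64.43.
Bearing = atan2(-21.34, -64.43) mod 360° = 198.33°; distance = √((-21.34)² + (-64.43)²) = 67.870 nmi.

198°, 67.9 nmi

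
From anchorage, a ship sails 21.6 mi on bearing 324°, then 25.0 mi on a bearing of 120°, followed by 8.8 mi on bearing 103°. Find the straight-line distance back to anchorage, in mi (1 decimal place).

Leg 1 (324°, 21.6 mi): east 21.6 sin 324° = -12.70, north 21.6 cos 324° = 17.47
Leg 2 (120°, 25.0 mi): east 25.0 sin 120° = 21.65, north 25.0 cos 120° = -12.50
Leg 3 (103°, 8.8 mi): east 8.8 sin 103° = 8.57, north 8.8 cos 103° = -1.98
Net: 17.53 east, 3.00 north. Distance = √((17.53)² + (3.00)²) = 17.783 mi.

17.8 mi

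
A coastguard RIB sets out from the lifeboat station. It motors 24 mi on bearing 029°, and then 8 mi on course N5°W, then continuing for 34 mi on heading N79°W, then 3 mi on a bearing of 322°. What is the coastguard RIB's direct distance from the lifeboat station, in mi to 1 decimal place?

Leg 1 (029°, 24 mi): east 24 sin 29° = 11.64, north 24 cos 29° = 20.99
Leg 2 (N5°W, 8 mi): east 8 sin 355° = -0.70, north 8 cos 355° = 7.97
Leg 3 (N79°W, 34 mi): east 34 sin 281° = -33.38, north 34 cos 281° = 6.49
Leg 4 (322°, 3 mi): east 3 sin 322° = -1.85, north 3 cos 322° = 2.36
Net: -24.28 east, 37.81 north. Distance = √((-24.28)² + (37.81)²) = 44.938 mi.

44.9 mi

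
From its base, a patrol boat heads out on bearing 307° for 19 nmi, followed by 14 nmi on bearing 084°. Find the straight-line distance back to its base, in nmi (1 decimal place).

13.0 nmi

Leg 1 (307°, 19 nmi): east 19 sin 307° = -15.17, north 19 cos 307° = 11.43
Leg 2 (084°, 14 nmi): east 14 sin 84° = 13.92, north 14 cos 84° = 1.46
Net: -1.25 east, 12.90 north. Distance = √((-1.25)² + (12.90)²) = 12.958 nmi.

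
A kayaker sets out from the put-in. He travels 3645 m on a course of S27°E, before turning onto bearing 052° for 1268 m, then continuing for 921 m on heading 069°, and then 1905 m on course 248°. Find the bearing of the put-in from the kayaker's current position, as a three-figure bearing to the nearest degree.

328°

Leg 1 (S27°E, 3645 m): east 3645 sin 153° = 1654.80, north 3645 cos 153° = -3247.72
Leg 2 (052°, 1268 m): east 1268 sin 52° = 999.20, north 1268 cos 52° = 780.66
Leg 3 (069°, 921 m): east 921 sin 69° = 859.83, north 921 cos 69° = 330.06
Leg 4 (248°, 1905 m): east 1905 sin 248° = -1766.29, north 1905 cos 248° = -713.63
Net displacement: 1747.54 east, -2850.63 north. Direction back to start is (-1747.54, 2850.63): bearing = atan2(-1747.54, 2850.63) mod 360° = 328.49° ≈ 328°.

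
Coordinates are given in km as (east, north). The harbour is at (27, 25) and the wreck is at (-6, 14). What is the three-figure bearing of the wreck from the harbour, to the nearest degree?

Δeast = -6 − 27 = -33.00; Δnorth = 14 − 25 = -11.00.
Bearing = atan2(Δeast, Δnorth) mod 360° = 251.57° ≈ 252°.

252°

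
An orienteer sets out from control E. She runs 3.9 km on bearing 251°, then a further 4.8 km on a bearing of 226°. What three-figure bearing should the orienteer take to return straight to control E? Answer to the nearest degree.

057°

Leg 1 (251°, 3.9 km): east 3.9 sin 251° = -3.69, north 3.9 cos 251° = -1.27
Leg 2 (226°, 4.8 km): east 4.8 sin 226° = -3.45, north 4.8 cos 226° = -3.33
Net displacement: -7.14 east, -4.60 north. Direction back to start is (7.14, 4.60): bearing = atan2(7.14, 4.60) mod 360° = 57.19° ≈ 057°.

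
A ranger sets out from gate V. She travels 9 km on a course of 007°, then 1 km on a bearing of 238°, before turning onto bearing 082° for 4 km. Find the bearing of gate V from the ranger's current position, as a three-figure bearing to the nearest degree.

205°

Leg 1 (007°, 9 km): east 9 sin 7° = 1.10, north 9 cos 7° = 8.93
Leg 2 (238°, 1 km): east 1 sin 238° = -0.85, north 1 cos 238° = -0.53
Leg 3 (082°, 4 km): east 4 sin 82° = 3.96, north 4 cos 82° = 0.56
Net displacement: 4.21 east, 8.96 north. Direction back to start is (-4.21, -8.96): bearing = atan2(-4.21, -8.96) mod 360° = 205.17° ≈ 205°.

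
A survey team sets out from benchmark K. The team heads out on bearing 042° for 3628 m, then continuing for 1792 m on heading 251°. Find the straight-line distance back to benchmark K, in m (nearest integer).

2236 m

Leg 1 (042°, 3628 m): east 3628 sin 42° = 2427.61, north 3628 cos 42° = 2696.13
Leg 2 (251°, 1792 m): east 1792 sin 251° = -1694.37, north 1792 cos 251° = -583.42
Net: 733.24 east, 2112.71 north. Distance = √((733.24)² + (2112.71)²) = 2236.333 m.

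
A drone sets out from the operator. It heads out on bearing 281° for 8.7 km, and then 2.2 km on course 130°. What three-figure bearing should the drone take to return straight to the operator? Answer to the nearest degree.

092°

Leg 1 (281°, 8.7 km): east 8.7 sin 281° = -8.54, north 8.7 cos 281° = 1.66
Leg 2 (130°, 2.2 km): east 2.2 sin 130° = 1.69, north 2.2 cos 130° = -1.41
Net displacement: -6.85 east, 0.25 north. Direction back to start is (6.85, -0.25): bearing = atan2(6.85, -0.25) mod 360° = 92.05° ≈ 092°.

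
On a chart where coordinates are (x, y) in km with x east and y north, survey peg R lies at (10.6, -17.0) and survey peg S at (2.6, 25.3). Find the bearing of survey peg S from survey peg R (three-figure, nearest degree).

Δeast = 2.6 − 10.6 = -8.00; Δnorth = 25.3 − -17.0 = 42.30.
Bearing = atan2(Δeast, Δnorth) mod 360° = 349.29° ≈ 349°.

349°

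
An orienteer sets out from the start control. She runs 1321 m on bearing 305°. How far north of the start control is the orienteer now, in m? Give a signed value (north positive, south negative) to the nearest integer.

Leg 1 (305°, 1321 m): east 1321 sin 305° = -1082.10, north 1321 cos 305° = 757.69
Net north component: 757.69 m.

758 m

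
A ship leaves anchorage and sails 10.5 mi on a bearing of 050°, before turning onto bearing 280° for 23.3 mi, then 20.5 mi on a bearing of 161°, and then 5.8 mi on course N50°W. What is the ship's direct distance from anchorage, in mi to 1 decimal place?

Leg 1 (050°, 10.5 mi): east 10.5 sin 50° = 8.04, north 10.5 cos 50° = 6.75
Leg 2 (280°, 23.3 mi): east 23.3 sin 280° = -22.95, north 23.3 cos 280° = 4.05
Leg 3 (161°, 20.5 mi): east 20.5 sin 161° = 6.67, north 20.5 cos 161° = -19.38
Leg 4 (N50°W, 5.8 mi): east 5.8 sin 310° = -4.44, north 5.8 cos 310° = 3.73
Net: -12.67 east, -4.86 north. Distance = √((-12.67)² + (-4.86)²) = 13.571 mi.

13.6 mi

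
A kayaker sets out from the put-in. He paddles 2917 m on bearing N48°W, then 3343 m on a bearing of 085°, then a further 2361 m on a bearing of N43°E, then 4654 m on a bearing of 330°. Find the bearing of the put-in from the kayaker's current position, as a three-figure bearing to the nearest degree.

Leg 1 (N48°W, 2917 m): east 2917 sin 312° = -2167.75, north 2917 cos 312° = 1951.85
Leg 2 (085°, 3343 m): east 3343 sin 85° = 3330.28, north 3343 cos 85° = 291.36
Leg 3 (N43°E, 2361 m): east 2361 sin 43° = 1610.20, north 2361 cos 43° = 1726.73
Leg 4 (330°, 4654 m): east 4654 sin 330° = -2327.00, north 4654 cos 330° = 4030.48
Net displacement: 445.72 east, 8000.42 north. Direction back to start is (-445.72, -8000.42): bearing = atan2(-445.72, -8000.42) mod 360° = 183.19° ≈ 183°.

183°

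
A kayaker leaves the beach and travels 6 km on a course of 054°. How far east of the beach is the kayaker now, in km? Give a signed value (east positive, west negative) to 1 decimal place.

Leg 1 (054°, 6 km): east 6 sin 54° = 4.85, north 6 cos 54° = 3.53
Net east component: 4.85 km.

4.9 km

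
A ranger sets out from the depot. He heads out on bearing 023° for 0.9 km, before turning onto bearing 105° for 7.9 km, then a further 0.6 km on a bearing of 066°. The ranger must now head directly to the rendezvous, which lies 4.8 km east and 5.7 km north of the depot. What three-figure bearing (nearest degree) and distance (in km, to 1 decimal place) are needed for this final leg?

331°, 7.6 km

Leg 1 (023°, 0.9 km): east 0.9 sin 23° = 0.35, north 0.9 cos 23° = 0.83
Leg 2 (105°, 7.9 km): east 7.9 sin 105° = 7.63, north 7.9 cos 105° = -2.04
Leg 3 (066°, 0.6 km): east 0.6 sin 66° = 0.55, north 0.6 cos 66° = 0.24
Current position: (8.53, -0.97). Target: (4.8, 5.7). Remaining: Δeast = -3.73, Δnorth = 6.67.
Bearing = atan2(-3.73, 6.67) mod 360° = 330.79°; distance = √((-3.73)² + (6.67)²) = 7.644 km.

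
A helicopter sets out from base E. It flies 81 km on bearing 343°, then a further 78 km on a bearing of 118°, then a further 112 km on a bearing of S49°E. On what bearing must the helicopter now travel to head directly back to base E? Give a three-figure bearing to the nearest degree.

Leg 1 (343°, 81 km): east 81 sin 343° = -23.68, north 81 cos 343° = 77.46
Leg 2 (118°, 78 km): east 78 sin 118° = 68.87, north 78 cos 118° = -36.62
Leg 3 (S49°E, 112 km): east 112 sin 131° = 84.53, north 112 cos 131° = -73.48
Net displacement: 129.72 east, -32.64 north. Direction back to start is (-129.72, 32.64): bearing = atan2(-129.72, 32.64) mod 360° = 284.12° ≈ 284°.

284°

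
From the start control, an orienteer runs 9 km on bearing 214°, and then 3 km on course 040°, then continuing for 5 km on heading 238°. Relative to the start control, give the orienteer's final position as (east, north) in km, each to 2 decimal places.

Leg 1 (214°, 9 km): east 9 sin 214° = -5.03, north 9 cos 214° = -7.46
Leg 2 (040°, 3 km): east 3 sin 40° = 1.93, north 3 cos 40° = 2.30
Leg 3 (238°, 5 km): east 5 sin 238° = -4.24, north 5 cos 238° = -2.65
Summing: -7.34 km east, -7.81 km north → (-7.34, -7.81).

(-7.34, -7.81)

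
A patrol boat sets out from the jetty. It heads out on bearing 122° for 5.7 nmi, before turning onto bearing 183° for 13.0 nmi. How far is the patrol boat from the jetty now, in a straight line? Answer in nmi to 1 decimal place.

Leg 1 (122°, 5.7 nmi): east 5.7 sin 122° = 4.83, north 5.7 cos 122° = -3.02
Leg 2 (183°, 13.0 nmi): east 13.0 sin 183° = -0.68, north 13.0 cos 183° = -12.98
Net: 4.15 east, -16.00 north. Distance = √((4.15)² + (-16.00)²) = 16.533 nmi.

16.5 nmi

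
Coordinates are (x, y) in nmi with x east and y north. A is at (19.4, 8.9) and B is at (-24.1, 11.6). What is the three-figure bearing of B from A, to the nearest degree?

274°

Δeast = -24.1 − 19.4 = -43.50; Δnorth = 11.6 − 8.9 = 2.70.
Bearing = atan2(Δeast, Δnorth) mod 360° = 273.55° ≈ 274°.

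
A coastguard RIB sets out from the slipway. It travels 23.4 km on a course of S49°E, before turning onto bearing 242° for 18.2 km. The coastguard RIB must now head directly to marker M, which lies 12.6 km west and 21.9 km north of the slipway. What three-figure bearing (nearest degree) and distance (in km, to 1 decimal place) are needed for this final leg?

343°, 47.9 km

Leg 1 (S49°E, 23.4 km): east 23.4 sin 131° = 17.66, north 23.4 cos 131° = -15.35
Leg 2 (242°, 18.2 km): east 18.2 sin 242° = -16.07, north 18.2 cos 242° = -8.54
Current position: (1.59, -23.90). Target: (-12.6, 21.9). Remaining: Δeast = -14.19, Δnorth = 45.80.
Bearing = atan2(-14.19, 45.80) mod 360° = 342.78°; distance = √((-14.19)² + (45.80)²) = 47.944 km.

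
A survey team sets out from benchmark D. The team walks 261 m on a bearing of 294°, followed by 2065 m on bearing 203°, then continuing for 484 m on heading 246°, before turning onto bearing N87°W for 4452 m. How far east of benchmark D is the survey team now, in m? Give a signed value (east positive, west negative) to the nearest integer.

Leg 1 (294°, 261 m): east 261 sin 294° = -238.44, north 261 cos 294° = 106.16
Leg 2 (203°, 2065 m): east 2065 sin 203° = -806.86, north 2065 cos 203° = -1900.84
Leg 3 (246°, 484 m): east 484 sin 246° = -442.16, north 484 cos 246° = -196.86
Leg 4 (N87°W, 4452 m): east 4452 sin 273° = -4445.90, north 4452 cos 273° = 233.00
Net east component: -5933.35 m.

-5933 m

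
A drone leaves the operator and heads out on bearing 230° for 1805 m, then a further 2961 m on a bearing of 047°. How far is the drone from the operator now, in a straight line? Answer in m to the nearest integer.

Leg 1 (230°, 1805 m): east 1805 sin 230° = -1382.71, north 1805 cos 230° = -1160.23
Leg 2 (047°, 2961 m): east 2961 sin 47° = 2165.54, north 2961 cos 47° = 2019.40
Net: 782.83 east, 859.17 north. Distance = √((782.83)² + (859.17)²) = 1162.319 m.

1162 m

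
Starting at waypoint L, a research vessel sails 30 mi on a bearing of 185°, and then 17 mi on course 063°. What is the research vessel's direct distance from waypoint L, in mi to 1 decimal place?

Leg 1 (185°, 30 mi): east 30 sin 185° = -2.61, north 30 cos 185° = -29.89
Leg 2 (063°, 17 mi): east 17 sin 63° = 15.15, north 17 cos 63° = 7.72
Net: 12.53 east, -22.17 north. Distance = √((12.53)² + (-22.17)²) = 25.465 mi.

25.5 mi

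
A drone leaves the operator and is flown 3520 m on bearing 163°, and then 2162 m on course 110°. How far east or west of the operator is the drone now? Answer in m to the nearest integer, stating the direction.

Leg 1 (163°, 3520 m): east 3520 sin 163° = 1029.15, north 3520 cos 163° = -3366.19
Leg 2 (110°, 2162 m): east 2162 sin 110° = 2031.62, north 2162 cos 110° = -739.45
Net east component: 3060.76 m.

3061 m east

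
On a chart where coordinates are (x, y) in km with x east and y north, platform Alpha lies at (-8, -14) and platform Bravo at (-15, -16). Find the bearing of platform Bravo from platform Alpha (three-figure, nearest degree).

Δeast = -15 − -8 = -7.00; Δnorth = -16 − -14 = -2.00.
Bearing = atan2(Δeast, Δnorth) mod 360° = 254.05° ≈ 254°.

254°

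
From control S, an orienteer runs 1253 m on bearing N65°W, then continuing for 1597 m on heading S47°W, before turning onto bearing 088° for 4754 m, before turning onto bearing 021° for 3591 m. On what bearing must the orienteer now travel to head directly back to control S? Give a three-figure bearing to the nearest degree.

232°

Leg 1 (N65°W, 1253 m): east 1253 sin 295° = -1135.60, north 1253 cos 295° = 529.54
Leg 2 (S47°W, 1597 m): east 1597 sin 227° = -1167.97, north 1597 cos 227° = -1089.15
Leg 3 (088°, 4754 m): east 4754 sin 88° = 4751.10, north 4754 cos 88° = 165.91
Leg 4 (021°, 3591 m): east 3591 sin 21° = 1286.90, north 3591 cos 21° = 3352.49
Net displacement: 3734.43 east, 2958.79 north. Direction back to start is (-3734.43, -2958.79): bearing = atan2(-3734.43, -2958.79) mod 360° = 231.61° ≈ 232°.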